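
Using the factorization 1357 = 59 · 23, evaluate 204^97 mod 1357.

Mod 59: 204 ≡ 27; by Fermat, exponent reduces to 97 mod 58 = 39; 27^39 ≡ 3 (mod 59).
Mod 23: 204 ≡ 20; by Fermat, exponent reduces to 97 mod 22 = 9; 20^9 ≡ 5 (mod 23).
Combine by CRT: x ≡ 3 (mod 59), x ≡ 5 (mod 23) ⇒ x ≡ 534 (mod 1357).

534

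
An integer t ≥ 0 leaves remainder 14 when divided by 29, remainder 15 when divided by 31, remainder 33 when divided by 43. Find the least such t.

The moduli are pairwise coprime; N = 29·31·43 = 38657.
N/29 = 1333; 1333 ≡ 28 (mod 29); 28·28 ≡ 1, so inverse 28.
N/31 = 1247; 1247 ≡ 7 (mod 31); 7·9 ≡ 1, so inverse 9.
N/43 = 899; 899 ≡ 39 (mod 43); 39·32 ≡ 1, so inverse 32.
t ≡ 14·1333·28 + 15·1247·9 + 33·899·32 = 1640225.
1640225 mod 38657 = 16631.

16631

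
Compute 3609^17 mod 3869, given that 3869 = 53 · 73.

1549

Mod 53: 3609 ≡ 5; 5^17 ≡ 12 (mod 53).
Mod 73: 3609 ≡ 32; 32^17 ≡ 16 (mod 73).
Combine by CRT: x ≡ 12 (mod 53), x ≡ 16 (mod 73) ⇒ x ≡ 1549 (mod 3869).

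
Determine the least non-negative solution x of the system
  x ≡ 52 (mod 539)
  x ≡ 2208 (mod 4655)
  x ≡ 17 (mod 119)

Combine the congruences pairwise.
gcd(539, 4655) = 49 and 49 | (2208 − 52), so the pair is consistent; merging gives x ≡ 2208 (mod 51205), where 51205 = lcm(539, 4655).
gcd(51205, 119) = 7 and 7 | (17 − 2208), so the pair is consistent; merging gives x ≡ 104618 (mod 870485), where 870485 = lcm(51205, 119).
The solution is unique modulo lcm(539, 4655, 119) = 870485.

104618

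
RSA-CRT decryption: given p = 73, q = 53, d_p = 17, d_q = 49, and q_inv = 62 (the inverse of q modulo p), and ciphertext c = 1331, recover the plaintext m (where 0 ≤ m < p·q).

m₁ = c^(d_p) mod p: c ≡ 17 (mod 73), and 17^17 mod 73 = 66.
m₂ = c^(d_q) mod q: c ≡ 6 (mod 53), and 6^49 mod 53 = 40.
h = q_inv·(m₁ − m₂) mod p = 62·(66 − 40) mod 73 = 6.
m = m₂ + h·q = 40 + 6·53 = 358.

358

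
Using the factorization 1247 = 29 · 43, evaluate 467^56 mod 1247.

552

Mod 29: 467 ≡ 3; since 28 | 56, by Fermat 3^56 ≡ 1 (mod 29).
Mod 43: 467 ≡ 37; by Fermat, exponent reduces to 56 mod 42 = 14; 37^14 ≡ 36 (mod 43).
Combine by CRT: x ≡ 1 (mod 29), x ≡ 36 (mod 43) ⇒ x ≡ 552 (mod 1247).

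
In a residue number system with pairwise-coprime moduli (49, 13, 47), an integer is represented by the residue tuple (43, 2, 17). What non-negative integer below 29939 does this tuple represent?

The moduli are pairwise coprime; N = 49·13·47 = 29939.
N/49 = 611; 611 ≡ 23 (mod 49); 23·32 ≡ 1, so inverse 32.
N/13 = 2303; 2303 ≡ 2 (mod 13); 2·7 ≡ 1, so inverse 7.
N/47 = 637; 637 ≡ 26 (mod 47); 26·38 ≡ 1, so inverse 38.
x ≡ 43·611·32 + 2·2303·7 + 17·637·38 = 1284480.
1284480 mod 29939 = 27042.

27042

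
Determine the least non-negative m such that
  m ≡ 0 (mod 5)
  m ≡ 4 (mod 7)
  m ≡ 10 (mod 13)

The moduli are pairwise coprime; N = 5·7·13 = 455.
N/5 = 91; 91 ≡ 1 (mod 5), inverse 1.
N/7 = 65; 65 ≡ 2 (mod 7); 2·4 ≡ 1, so inverse 4.
N/13 = 35; 35 ≡ 9 (mod 13); 9·3 ≡ 1, so inverse 3.
m ≡ 0·91·1 + 4·65·4 + 10·35·3 = 2090.
2090 mod 455 = 270.

270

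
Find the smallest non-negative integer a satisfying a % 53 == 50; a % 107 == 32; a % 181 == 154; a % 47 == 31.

The moduli are pairwise coprime; N = 53·107·181·47 = 48243197.
N/53 = 910249; 910249 ≡ 27 (mod 53); 27·2 ≡ 1, so inverse 2.
N/107 = 450871; 450871 ≡ 80 (mod 107); 80·103 ≡ 1, so inverse 103.
N/181 = 266537; 266537 ≡ 105 (mod 181); 105·50 ≡ 1, so inverse 50.
N/47 = 1026451; 1026451 ≡ 18 (mod 47); 18·34 ≡ 1, so inverse 34.
a ≡ 50·910249·2 + 32·450871·103 + 154·266537·50 + 31·1026451·34 = 4711309970.
4711309970 mod 48243197 = 31719861.

31719861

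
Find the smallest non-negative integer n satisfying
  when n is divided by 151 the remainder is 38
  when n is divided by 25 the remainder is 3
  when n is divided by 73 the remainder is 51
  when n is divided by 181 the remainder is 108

25891253

The moduli are pairwise coprime; M = 151·25·73·181 = 49879075.
M/151 = 330325; 330325 ≡ 88 (mod 151); 88·139 ≡ 1, so inverse 139.
M/25 = 1995163; 1995163 ≡ 13 (mod 25); 13·2 ≡ 1, so inverse 2.
M/73 = 683275; 683275 ≡ 68 (mod 73); 68·29 ≡ 1, so inverse 29.
M/181 = 275575; 275575 ≡ 93 (mod 181); 93·109 ≡ 1, so inverse 109.
n ≡ 38·330325·139 + 3·1995163·2 + 51·683275·29 + 108·275575·109 = 6011380253.
6011380253 mod 49879075 = 25891253.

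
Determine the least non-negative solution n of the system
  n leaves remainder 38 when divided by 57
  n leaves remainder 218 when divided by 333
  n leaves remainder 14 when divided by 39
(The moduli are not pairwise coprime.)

6878

Combine the congruences pairwise.
gcd(57, 333) = 3 and 3 | (218 − 38), so the pair is consistent; merging gives n ≡ 551 (mod 6327), where 6327 = lcm(57, 333).
gcd(6327, 39) = 3 and 3 | (14 − 551), so the pair is consistent; merging gives n ≡ 6878 (mod 82251), where 82251 = lcm(6327, 39).
The solution is unique modulo lcm(57, 333, 39) = 82251.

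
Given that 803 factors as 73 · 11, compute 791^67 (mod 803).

549

Mod 73: 791 ≡ 61; 61^67 ≡ 38 (mod 73).
Mod 11: 791 ≡ 10; by Fermat, exponent reduces to 67 mod 10 = 7; 10^7 ≡ 10 (mod 11).
Combine by CRT: x ≡ 38 (mod 73), x ≡ 10 (mod 11) ⇒ x ≡ 549 (mod 803).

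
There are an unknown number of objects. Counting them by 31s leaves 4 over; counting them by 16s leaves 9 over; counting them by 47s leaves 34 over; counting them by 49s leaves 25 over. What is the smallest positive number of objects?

176425

The moduli are pairwise coprime; M = 31·16·47·49 = 1142288.
M/31 = 36848; 36848 ≡ 20 (mod 31); 20·14 ≡ 1, so inverse 14.
M/16 = 71393; 71393 ≡ 1 (mod 16), inverse 1.
M/47 = 24304; 24304 ≡ 5 (mod 47); 5·19 ≡ 1, so inverse 19.
M/49 = 23312; 23312 ≡ 37 (mod 49); 37·4 ≡ 1, so inverse 4.
N ≡ 4·36848·14 + 9·71393·1 + 34·24304·19 + 25·23312·4 = 20737609.
20737609 mod 1142288 = 176425.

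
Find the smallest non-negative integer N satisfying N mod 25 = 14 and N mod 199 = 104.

From N ≡ 14 (mod 25) write N = 14 + 25t. Substituting into N ≡ 104 (mod 199) gives 25t ≡ 90 (mod 199), and since 25⁻¹ ≡ 8 (mod 199), t ≡ 123. Hence N ≡ 14 + 25·123 = 3089 (mod 4975).

3089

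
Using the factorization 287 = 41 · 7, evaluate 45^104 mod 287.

51

Mod 41: 45 ≡ 4; by Fermat, exponent reduces to 104 mod 40 = 24; 4^24 ≡ 10 (mod 41).
Mod 7: 45 ≡ 3; by Fermat, exponent reduces to 104 mod 6 = 2; 3^2 ≡ 2 (mod 7).
Combine by CRT: x ≡ 10 (mod 41), x ≡ 2 (mod 7) ⇒ x ≡ 51 (mod 287).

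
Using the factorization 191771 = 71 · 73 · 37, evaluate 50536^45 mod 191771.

51017

Mod 71: 50536 ≡ 55; 55^45 ≡ 39 (mod 71).
Mod 73: 50536 ≡ 20; 20^45 ≡ 63 (mod 73).
Mod 37: 50536 ≡ 31; by Fermat, exponent reduces to 45 mod 36 = 9; 31^9 ≡ 31 (mod 37).
Combine by CRT: x ≡ 39 (mod 71), x ≡ 63 (mod 73), x ≡ 31 (mod 37) ⇒ x ≡ 51017 (mod 191771).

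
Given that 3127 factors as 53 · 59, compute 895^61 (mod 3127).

2003

Mod 53: 895 ≡ 47; by Fermat, exponent reduces to 61 mod 52 = 9; 47^9 ≡ 42 (mod 53).
Mod 59: 895 ≡ 10; by Fermat, exponent reduces to 61 mod 58 = 3; 10^3 ≡ 56 (mod 59).
Combine by CRT: x ≡ 42 (mod 53), x ≡ 56 (mod 59) ⇒ x ≡ 2003 (mod 3127).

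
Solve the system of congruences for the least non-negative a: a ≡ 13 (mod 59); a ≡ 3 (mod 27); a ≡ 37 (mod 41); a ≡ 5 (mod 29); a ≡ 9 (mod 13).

23888523

The moduli are pairwise coprime; N = 59·27·41·29·13 = 24623001.
N/59 = 417339; 417339 ≡ 32 (mod 59); 32·24 ≡ 1, so inverse 24.
N/27 = 911963; 911963 ≡ 11 (mod 27); 11·5 ≡ 1, so inverse 5.
N/41 = 600561; 600561 ≡ 34 (mod 41); 34·35 ≡ 1, so inverse 35.
N/29 = 849069; 849069 ≡ 7 (mod 29); 7·25 ≡ 1, so inverse 25.
N/13 = 1894077; 1894077 ≡ 3 (mod 13); 3·9 ≡ 1, so inverse 9.
a ≡ 13·417339·24 + 3·911963·5 + 37·600561·35 + 5·849069·25 + 9·1894077·9 = 1181169570.
1181169570 mod 24623001 = 23888523.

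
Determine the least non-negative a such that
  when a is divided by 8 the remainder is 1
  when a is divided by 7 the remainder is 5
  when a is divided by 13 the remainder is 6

201

The moduli are pairwise coprime; N = 8·7·13 = 728.
N/8 = 91; 91 ≡ 3 (mod 8); 3·3 ≡ 1, so inverse 3.
N/7 = 104; 104 ≡ 6 (mod 7); 6·6 ≡ 1, so inverse 6.
N/13 = 56; 56 ≡ 4 (mod 13); 4·10 ≡ 1, so inverse 10.
a ≡ 1·91·3 + 5·104·6 + 6·56·10 = 6753.
6753 mod 728 = 201.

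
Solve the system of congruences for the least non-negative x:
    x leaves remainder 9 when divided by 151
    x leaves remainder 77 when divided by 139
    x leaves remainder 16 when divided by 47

595553

The moduli are pairwise coprime; N = 151·139·47 = 986483.
N/151 = 6533; 6533 ≡ 40 (mod 151); 40·34 ≡ 1, so inverse 34.
N/139 = 7097; 7097 ≡ 8 (mod 139); 8·87 ≡ 1, so inverse 87.
N/47 = 20989; 20989 ≡ 27 (mod 47); 27·7 ≡ 1, so inverse 7.
x ≡ 9·6533·34 + 77·7097·87 + 16·20989·7 = 51892669.
51892669 mod 986483 = 595553.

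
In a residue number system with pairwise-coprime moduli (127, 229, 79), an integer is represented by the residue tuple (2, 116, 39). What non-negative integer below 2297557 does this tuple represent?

The moduli are pairwise coprime; N = 127·229·79 = 2297557.
N/127 = 18091; 18091 ≡ 57 (mod 127); 57·78 ≡ 1, so inverse 78.
N/229 = 10033; 10033 ≡ 186 (mod 229); 186·213 ≡ 1, so inverse 213.
N/79 = 29083; 29083 ≡ 11 (mod 79); 11·36 ≡ 1, so inverse 36.
x ≡ 2·18091·78 + 116·10033·213 + 39·29083·36 = 291550092.
291550092 mod 2297557 = 2057910.

2057910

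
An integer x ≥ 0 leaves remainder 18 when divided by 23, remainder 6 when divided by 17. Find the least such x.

363

From x ≡ 18 (mod 23) write x = 18 + 23t. Substituting into x ≡ 6 (mod 17) gives 23t ≡ 5 (mod 17), and since 6⁻¹ ≡ 3 (mod 17), t ≡ 15. Hence x ≡ 18 + 23·15 = 363 (mod 391).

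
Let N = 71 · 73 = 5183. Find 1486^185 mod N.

4046

Mod 71: 1486 ≡ 66; by Fermat, exponent reduces to 185 mod 70 = 45; 66^45 ≡ 70 (mod 71).
Mod 73: 1486 ≡ 26; by Fermat, exponent reduces to 185 mod 72 = 41; 26^41 ≡ 31 (mod 73).
Combine by CRT: x ≡ 70 (mod 71), x ≡ 31 (mod 73) ⇒ x ≡ 4046 (mod 5183).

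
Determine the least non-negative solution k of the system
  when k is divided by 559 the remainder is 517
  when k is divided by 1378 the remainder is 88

29026

gcd(559, 1378) = 13 and 13 | (88 − 517), so the pair is consistent; merging gives k ≡ 29026 (mod 59254), where 59254 = lcm(559, 1378).
The solution is unique modulo lcm(559, 1378) = 59254.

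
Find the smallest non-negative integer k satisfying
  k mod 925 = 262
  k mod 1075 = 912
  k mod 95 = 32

486812

gcd(925, 1075) = 25 and 25 | (912 − 262), so the pair is consistent; merging gives k ≡ 9512 (mod 39775), where 39775 = lcm(925, 1075).
gcd(39775, 95) = 5 and 5 | (32 − 9512), so the pair is consistent; merging gives k ≡ 486812 (mod 755725), where 755725 = lcm(39775, 95).
The solution is unique modulo lcm(925, 1075, 95) = 755725.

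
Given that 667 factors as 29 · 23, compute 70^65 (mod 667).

Mod 29: 70 ≡ 12; by Fermat, exponent reduces to 65 mod 28 = 9; 12^9 ≡ 12 (mod 29).
Mod 23: 70 ≡ 1; by Fermat, exponent reduces to 65 mod 22 = 21; 1^21 ≡ 1 (mod 23).
Combine by CRT: x ≡ 12 (mod 29), x ≡ 1 (mod 23) ⇒ x ≡ 70 (mod 667).

70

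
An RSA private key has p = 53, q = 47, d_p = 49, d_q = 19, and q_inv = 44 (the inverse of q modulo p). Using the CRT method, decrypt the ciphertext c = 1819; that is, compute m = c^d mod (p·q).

m₁ = c^(d_p) mod p: c ≡ 17 (mod 53), and 17^49 mod 53 = 43.
m₂ = c^(d_q) mod q: c ≡ 33 (mod 47), and 33^19 mod 47 = 11.
h = q_inv·(m₁ − m₂) mod p = 44·(43 − 11) mod 53 = 30.
m = m₂ + h·q = 11 + 30·47 = 1421.

1421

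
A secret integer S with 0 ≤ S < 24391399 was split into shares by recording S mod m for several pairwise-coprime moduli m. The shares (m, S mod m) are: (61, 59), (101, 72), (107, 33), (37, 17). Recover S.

The moduli are pairwise coprime; N = 61·101·107·37 = 24391399.
N/61 = 399859; 399859 ≡ 4 (mod 61); 4·46 ≡ 1, so inverse 46.
N/101 = 241499; 241499 ≡ 8 (mod 101); 8·38 ≡ 1, so inverse 38.
N/107 = 227957; 227957 ≡ 47 (mod 107); 47·41 ≡ 1, so inverse 41.
N/37 = 659227; 659227 ≡ 35 (mod 37); 35·18 ≡ 1, so inverse 18.
S ≡ 59·399859·46 + 72·241499·38 + 33·227957·41 + 17·659227·18 = 2256107873.
2256107873 mod 24391399 = 12099165.

12099165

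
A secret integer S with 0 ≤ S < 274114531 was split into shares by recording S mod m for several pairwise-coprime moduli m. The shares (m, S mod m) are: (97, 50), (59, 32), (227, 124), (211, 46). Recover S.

The moduli are pairwise coprime; N = 97·59·227·211 = 274114531.
N/97 = 2825923; 2825923 ≡ 22 (mod 97); 22·75 ≡ 1, so inverse 75.
N/59 = 4646009; 4646009 ≡ 54 (mod 59); 54·47 ≡ 1, so inverse 47.
N/227 = 1207553; 1207553 ≡ 140 (mod 227); 140·60 ≡ 1, so inverse 60.
N/211 = 1299121; 1299121 ≡ 205 (mod 211); 205·35 ≡ 1, so inverse 35.
S ≡ 50·2825923·75 + 32·4646009·47 + 124·1207553·60 + 46·1299121·35 = 28660587916.
28660587916 mod 274114531 = 152676692.

152676692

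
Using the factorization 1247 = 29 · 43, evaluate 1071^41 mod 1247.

Mod 29: 1071 ≡ 27; by Fermat, exponent reduces to 41 mod 28 = 13; 27^13 ≡ 15 (mod 29).
Mod 43: 1071 ≡ 39; 39^41 ≡ 32 (mod 43).
Combine by CRT: x ≡ 15 (mod 29), x ≡ 32 (mod 43) ⇒ x ≡ 247 (mod 1247).

247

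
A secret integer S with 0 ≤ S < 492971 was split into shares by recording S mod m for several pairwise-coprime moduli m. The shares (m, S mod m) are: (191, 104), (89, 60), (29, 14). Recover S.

Combine the congruences pairwise.
From S ≡ 104 (mod 191) write S = 104 + 191t. Substituting into S ≡ 60 (mod 89) gives 191t ≡ 45 (mod 89), and since 13⁻¹ ≡ 48 (mod 89), t ≡ 24. Hence S ≡ 104 + 191·24 = 4688 (mod 16999).
From S ≡ 4688 (mod 16999) write S = 4688 + 16999t. Substituting into S ≡ 14 (mod 29) gives 16999t ≡ 24 (mod 29), and since 5⁻¹ ≡ 6 (mod 29), t ≡ 28. Hence S ≡ 4688 + 16999·28 = 480660 (mod 492971).

480660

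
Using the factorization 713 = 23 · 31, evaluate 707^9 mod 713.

Mod 23: 707 ≡ 17; 17^9 ≡ 7 (mod 23).
Mod 31: 707 ≡ 25; 25^9 ≡ 1 (mod 31).
Combine by CRT: x ≡ 7 (mod 23), x ≡ 1 (mod 31) ⇒ x ≡ 559 (mod 713).

559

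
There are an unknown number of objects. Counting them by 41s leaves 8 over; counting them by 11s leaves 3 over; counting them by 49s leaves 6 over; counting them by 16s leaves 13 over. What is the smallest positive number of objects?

114029

From N ≡ 8 (mod 41) write N = 8 + 41t. Substituting into N ≡ 3 (mod 11) gives 41t ≡ 6 (mod 11), and since 8⁻¹ ≡ 7 (mod 11), t ≡ 9. Hence N ≡ 8 + 41·9 = 377 (mod 451).
From N ≡ 377 (mod 451) write N = 377 + 451t. Substituting into N ≡ 6 (mod 49) gives 451t ≡ 21 (mod 49), and since 10⁻¹ ≡ 5 (mod 49), t ≡ 7. Hence N ≡ 377 + 451·7 = 3534 (mod 22099).
From N ≡ 3534 (mod 22099) write N = 3534 + 22099t. Substituting into N ≡ 13 (mod 16) gives 22099t ≡ 15 (mod 16), and since 3⁻¹ ≡ 11 (mod 16), t ≡ 5. Hence N ≡ 3534 + 22099·5 = 114029 (mod 353584).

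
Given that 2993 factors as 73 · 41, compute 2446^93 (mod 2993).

Mod 73: 2446 ≡ 37; by Fermat, exponent reduces to 93 mod 72 = 21; 37^21 ≡ 64 (mod 73).
Mod 41: 2446 ≡ 27; by Fermat, exponent reduces to 93 mod 40 = 13; 27^13 ≡ 14 (mod 41).
Combine by CRT: x ≡ 64 (mod 73), x ≡ 14 (mod 41) ⇒ x ≡ 137 (mod 2993).

137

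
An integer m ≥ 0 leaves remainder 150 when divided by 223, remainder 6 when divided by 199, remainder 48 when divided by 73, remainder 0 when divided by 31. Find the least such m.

Combine the congruences pairwise.
From m ≡ 150 (mod 223) write m = 150 + 223t. Substituting into m ≡ 6 (mod 199) gives 223t ≡ 55 (mod 199), and since 24⁻¹ ≡ 141 (mod 199), t ≡ 193. Hence m ≡ 150 + 223·193 = 43189 (mod 44377).
From m ≡ 43189 (mod 44377) write m = 43189 + 44377t. Substituting into m ≡ 48 (mod 73) gives 44377t ≡ 2 (mod 73), and since 66⁻¹ ≡ 52 (mod 73), t ≡ 31. Hence m ≡ 43189 + 44377·31 = 1418876 (mod 3239521).
From m ≡ 1418876 (mod 3239521) write m = 1418876 + 3239521t. Substituting into m ≡ 0 (mod 31) gives 3239521t ≡ 25 (mod 31), and since 21⁻¹ ≡ 3 (mod 31), t ≡ 13. Hence m ≡ 1418876 + 3239521·13 = 43532649 (mod 100425151).

43532649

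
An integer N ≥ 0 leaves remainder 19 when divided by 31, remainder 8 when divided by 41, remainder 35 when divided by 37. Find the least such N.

43140

The moduli are pairwise coprime; M = 31·41·37 = 47027.
M/31 = 1517; 1517 ≡ 29 (mod 31); 29·15 ≡ 1, so inverse 15.
M/41 = 1147; 1147 ≡ 40 (mod 41); 40·40 ≡ 1, so inverse 40.
M/37 = 1271; 1271 ≡ 13 (mod 37); 13·20 ≡ 1, so inverse 20.
N ≡ 19·1517·15 + 8·1147·40 + 35·1271·20 = 1689085.
1689085 mod 47027 = 43140.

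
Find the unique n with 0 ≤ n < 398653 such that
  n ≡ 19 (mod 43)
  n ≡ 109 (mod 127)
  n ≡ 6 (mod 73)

The moduli are pairwise coprime; M = 43·127·73 = 398653.
M/43 = 9271; 9271 ≡ 26 (mod 43); 26·5 ≡ 1, so inverse 5.
M/127 = 3139; 3139 ≡ 91 (mod 127); 91·67 ≡ 1, so inverse 67.
M/73 = 5461; 5461 ≡ 59 (mod 73); 59·26 ≡ 1, so inverse 26.
n ≡ 19·9271·5 + 109·3139·67 + 6·5461·26 = 24656778.
24656778 mod 398653 = 338945.

338945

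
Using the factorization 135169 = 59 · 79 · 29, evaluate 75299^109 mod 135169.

18626

Mod 59: 75299 ≡ 15; by Fermat, exponent reduces to 109 mod 58 = 51; 15^51 ≡ 41 (mod 59).
Mod 79: 75299 ≡ 12; by Fermat, exponent reduces to 109 mod 78 = 31; 12^31 ≡ 61 (mod 79).
Mod 29: 75299 ≡ 15; by Fermat, exponent reduces to 109 mod 28 = 25; 15^25 ≡ 8 (mod 29).
Combine by CRT: x ≡ 41 (mod 59), x ≡ 61 (mod 79), x ≡ 8 (mod 29) ⇒ x ≡ 18626 (mod 135169).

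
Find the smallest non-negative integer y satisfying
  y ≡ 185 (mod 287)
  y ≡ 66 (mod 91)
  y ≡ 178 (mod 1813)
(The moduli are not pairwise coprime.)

406290

Combine the congruences pairwise.
gcd(287, 91) = 7 and 7 | (66 − 185), so the pair is consistent; merging gives y ≡ 3342 (mod 3731), where 3731 = lcm(287, 91).
gcd(3731, 1813) = 7 and 7 | (178 − 3342), so the pair is consistent; merging gives y ≡ 406290 (mod 966329), where 966329 = lcm(3731, 1813).
The solution is unique modulo lcm(287, 91, 1813) = 966329.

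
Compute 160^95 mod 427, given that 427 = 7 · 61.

111

Mod 7: 160 ≡ 6; by Fermat, exponent reduces to 95 mod 6 = 5; 6^5 ≡ 6 (mod 7).
Mod 61: 160 ≡ 38; by Fermat, exponent reduces to 95 mod 60 = 35; 38^35 ≡ 50 (mod 61).
Combine by CRT: x ≡ 6 (mod 7), x ≡ 50 (mod 61) ⇒ x ≡ 111 (mod 427).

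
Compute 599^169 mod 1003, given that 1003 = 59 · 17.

Mod 59: 599 ≡ 9; by Fermat, exponent reduces to 169 mod 58 = 53; 9^53 ≡ 53 (mod 59).
Mod 17: 599 ≡ 4; by Fermat, exponent reduces to 169 mod 16 = 9; 4^9 ≡ 4 (mod 17).
Combine by CRT: x ≡ 53 (mod 59), x ≡ 4 (mod 17) ⇒ x ≡ 820 (mod 1003).

820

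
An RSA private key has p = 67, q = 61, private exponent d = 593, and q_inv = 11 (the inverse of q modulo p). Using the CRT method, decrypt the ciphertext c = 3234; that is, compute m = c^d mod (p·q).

d_p = d mod (p−1) = 593 mod 66 = 65; d_q = d mod (q−1) = 53.
m₁ = c^(d_p) mod p: c ≡ 18 (mod 67), and 18^65 mod 67 = 41.
m₂ = c^(d_q) mod q: c ≡ 1 (mod 61), and 1^53 mod 61 = 1.
h = q_inv·(m₁ − m₂) mod p = 11·(41 − 1) mod 67 = 38.
m = m₂ + h·q = 1 + 38·61 = 2319.

2319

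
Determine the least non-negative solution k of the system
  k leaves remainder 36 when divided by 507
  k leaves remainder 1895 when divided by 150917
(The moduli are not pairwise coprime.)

303729

gcd(507, 150917) = 169 and 169 | (1895 − 36), so the pair is consistent; merging gives k ≡ 303729 (mod 452751), where 452751 = lcm(507, 150917).
The solution is unique modulo lcm(507, 150917) = 452751.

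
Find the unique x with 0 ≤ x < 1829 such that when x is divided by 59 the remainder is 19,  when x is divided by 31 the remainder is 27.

From x ≡ 19 (mod 59) write x = 19 + 59t. Substituting into x ≡ 27 (mod 31) gives 59t ≡ 8 (mod 31), and since 28⁻¹ ≡ 10 (mod 31), t ≡ 18. Hence x ≡ 19 + 59·18 = 1081 (mod 1829).

1081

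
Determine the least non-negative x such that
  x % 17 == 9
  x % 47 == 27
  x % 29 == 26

22211

The moduli are pairwise coprime; N = 17·47·29 = 23171.
N/17 = 1363; 1363 ≡ 3 (mod 17); 3·6 ≡ 1, so inverse 6.
N/47 = 493; 493 ≡ 23 (mod 47); 23·45 ≡ 1, so inverse 45.
N/29 = 799; 799 ≡ 16 (mod 29); 16·20 ≡ 1, so inverse 20.
x ≡ 9·1363·6 + 27·493·45 + 26·799·20 = 1088077.
1088077 mod 23171 = 22211.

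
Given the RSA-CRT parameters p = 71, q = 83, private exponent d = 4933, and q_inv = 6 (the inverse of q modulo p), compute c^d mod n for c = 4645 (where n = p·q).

d_p = d mod (p−1) = 4933 mod 70 = 33; d_q = d mod (q−1) = 13.
m₁ = c^(d_p) mod p: c ≡ 30 (mod 71), and 30^33 mod 71 = 37.
m₂ = c^(d_q) mod q: c ≡ 80 (mod 83), and 80^13 mod 83 = 24.
h = q_inv·(m₁ − m₂) mod p = 6·(37 − 24) mod 71 = 7.
m = m₂ + h·q = 24 + 7·83 = 605.

605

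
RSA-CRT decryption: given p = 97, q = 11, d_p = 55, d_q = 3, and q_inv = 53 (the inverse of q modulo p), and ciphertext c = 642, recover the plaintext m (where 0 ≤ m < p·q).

262

m₁ = c^(d_p) mod p: c ≡ 60 (mod 97), and 60^55 mod 97 = 68.
m₂ = c^(d_q) mod q: c ≡ 4 (mod 11), and 4^3 mod 11 = 9.
h = q_inv·(m₁ − m₂) mod p = 53·(68 − 9) mod 97 = 23.
m = m₂ + h·q = 9 + 23·11 = 262.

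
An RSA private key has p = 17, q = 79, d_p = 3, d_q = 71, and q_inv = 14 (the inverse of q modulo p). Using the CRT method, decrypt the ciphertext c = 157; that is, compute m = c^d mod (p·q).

710

m₁ = c^(d_p) mod p: c ≡ 4 (mod 17), and 4^3 mod 17 = 13.
m₂ = c^(d_q) mod q: c ≡ 78 (mod 79), and 78^71 mod 79 = 78.
h = q_inv·(m₁ − m₂) mod p = 14·(13 − 78) mod 17 = 8.
m = m₂ + h·q = 78 + 8·79 = 710.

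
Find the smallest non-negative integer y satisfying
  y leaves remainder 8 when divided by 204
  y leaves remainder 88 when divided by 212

gcd(204, 212) = 4 and 4 | (88 − 8), so the pair is consistent; merging gives y ≡ 8780 (mod 10812), where 10812 = lcm(204, 212).
The solution is unique modulo lcm(204, 212) = 10812.

8780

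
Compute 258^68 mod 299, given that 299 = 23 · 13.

Mod 23: 258 ≡ 5; by Fermat, exponent reduces to 68 mod 22 = 2; 5^2 ≡ 2 (mod 23).
Mod 13: 258 ≡ 11; by Fermat, exponent reduces to 68 mod 12 = 8; 11^8 ≡ 9 (mod 13).
Combine by CRT: x ≡ 2 (mod 23), x ≡ 9 (mod 13) ⇒ x ≡ 48 (mod 299).

48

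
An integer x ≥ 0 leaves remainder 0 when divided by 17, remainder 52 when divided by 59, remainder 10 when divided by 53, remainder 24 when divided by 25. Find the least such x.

The moduli are pairwise coprime; N = 17·59·53·25 = 1328975.
N/17 = 78175; 78175 ≡ 9 (mod 17); 9·2 ≡ 1, so inverse 2.
N/59 = 22525; 22525 ≡ 46 (mod 59); 46·9 ≡ 1, so inverse 9.
N/53 = 25075; 25075 ≡ 6 (mod 53); 6·9 ≡ 1, so inverse 9.
N/25 = 53159; 53159 ≡ 9 (mod 25); 9·14 ≡ 1, so inverse 14.
x ≡ 0·78175·2 + 52·22525·9 + 10·25075·9 + 24·53159·14 = 30659874.
30659874 mod 1328975 = 93449.

93449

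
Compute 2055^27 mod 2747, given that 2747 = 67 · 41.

Mod 67: 2055 ≡ 45; 45^27 ≡ 8 (mod 67).
Mod 41: 2055 ≡ 5; 5^27 ≡ 20 (mod 41).
Combine by CRT: x ≡ 8 (mod 67), x ≡ 20 (mod 41) ⇒ x ≡ 2152 (mod 2747).

2152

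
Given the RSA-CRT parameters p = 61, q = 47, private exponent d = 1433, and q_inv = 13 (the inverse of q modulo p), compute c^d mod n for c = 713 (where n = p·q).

d_p = d mod (p−1) = 1433 mod 60 = 53; d_q = d mod (q−1) = 7.
m₁ = c^(d_p) mod p: c ≡ 42 (mod 61), and 42^53 mod 61 = 15.
m₂ = c^(d_q) mod q: c ≡ 8 (mod 47), and 8^7 mod 47 = 12.
h = q_inv·(m₁ − m₂) mod p = 13·(15 − 12) mod 61 = 39.
m = m₂ + h·q = 12 + 39·47 = 1845.

1845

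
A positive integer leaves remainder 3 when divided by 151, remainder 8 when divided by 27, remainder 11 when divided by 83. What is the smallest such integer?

151154

The moduli are pairwise coprime; N = 151·27·83 = 338391.
N/151 = 2241; 2241 ≡ 127 (mod 151); 127·44 ≡ 1, so inverse 44.
N/27 = 12533; 12533 ≡ 5 (mod 27); 5·11 ≡ 1, so inverse 11.
N/83 = 4077; 4077 ≡ 10 (mod 83); 10·25 ≡ 1, so inverse 25.
k ≡ 3·2241·44 + 8·12533·11 + 11·4077·25 = 2519891.
2519891 mod 338391 = 151154.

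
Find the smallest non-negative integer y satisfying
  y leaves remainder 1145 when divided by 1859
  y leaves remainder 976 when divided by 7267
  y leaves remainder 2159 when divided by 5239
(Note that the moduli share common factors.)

gcd(1859, 7267) = 169 and 169 | (976 − 1145), so the pair is consistent; merging gives y ≡ 73646 (mod 79937), where 79937 = lcm(1859, 7267).
gcd(79937, 5239) = 169 and 169 | (2159 − 73646), so the pair is consistent; merging gives y ≡ 1112827 (mod 2478047), where 2478047 = lcm(79937, 5239).
The solution is unique modulo lcm(1859, 7267, 5239) = 2478047.

1112827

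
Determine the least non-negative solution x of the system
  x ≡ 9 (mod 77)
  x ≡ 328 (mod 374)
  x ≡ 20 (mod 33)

gcd(77, 374) = 11 and 11 | (328 − 9), so the pair is consistent; merging gives x ≡ 702 (mod 2618), where 2618 = lcm(77, 374).
gcd(2618, 33) = 11 and 11 | (20 − 702), so the pair is consistent; merging gives x ≡ 3320 (mod 7854), where 7854 = lcm(2618, 33).
The solution is unique modulo lcm(77, 374, 33) = 7854.

3320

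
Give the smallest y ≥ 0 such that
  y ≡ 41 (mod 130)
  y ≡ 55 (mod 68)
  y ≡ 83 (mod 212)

Combine the congruences pairwise.
gcd(130, 68) = 2 and 2 | (55 − 41), so the pair is consistent; merging gives y ≡ 1211 (mod 4420), where 4420 = lcm(130, 68).
gcd(4420, 212) = 4 and 4 | (83 − 1211), so the pair is consistent; merging gives y ≡ 98451 (mod 234260), where 234260 = lcm(4420, 212).
The solution is unique modulo lcm(130, 68, 212) = 234260.

98451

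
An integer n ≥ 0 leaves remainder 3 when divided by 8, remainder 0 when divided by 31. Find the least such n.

From n ≡ 3 (mod 8) write n = 3 + 8t. Substituting into n ≡ 0 (mod 31) gives 8t ≡ 28 (mod 31), and since 8⁻¹ ≡ 4 (mod 31), t ≡ 19. Hence n ≡ 3 + 8·19 = 155 (mod 248).

155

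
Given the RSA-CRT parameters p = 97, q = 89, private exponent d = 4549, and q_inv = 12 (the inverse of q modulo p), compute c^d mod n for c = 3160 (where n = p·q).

5639

d_p = d mod (p−1) = 4549 mod 96 = 37; d_q = d mod (q−1) = 61.
m₁ = c^(d_p) mod p: c ≡ 56 (mod 97), and 56^37 mod 97 = 13.
m₂ = c^(d_q) mod q: c ≡ 45 (mod 89), and 45^61 mod 89 = 32.
h = q_inv·(m₁ − m₂) mod p = 12·(13 − 32) mod 97 = 63.
m = m₂ + h·q = 32 + 63·89 = 5639.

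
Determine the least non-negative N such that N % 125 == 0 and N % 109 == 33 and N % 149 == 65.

Combine the congruences pairwise.
From N ≡ 0 (mod 125) write N = 0 + 125t. Substituting into N ≡ 33 (mod 109) gives 125t ≡ 33 (mod 109), and since 16⁻¹ ≡ 75 (mod 109), t ≡ 77. Hence N ≡ 0 + 125·77 = 9625 (mod 13625).
From N ≡ 9625 (mod 13625) write N = 9625 + 13625t. Substituting into N ≡ 65 (mod 149) gives 13625t ≡ 125 (mod 149), and since 66⁻¹ ≡ 70 (mod 149), t ≡ 108. Hence N ≡ 9625 + 13625·108 = 1481125 (mod 2030125).

1481125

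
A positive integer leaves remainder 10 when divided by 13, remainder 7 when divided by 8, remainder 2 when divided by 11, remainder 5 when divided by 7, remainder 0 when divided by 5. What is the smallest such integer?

The moduli are pairwise coprime; N = 13·8·11·7·5 = 40040.
N/13 = 3080; 3080 ≡ 12 (mod 13); 12·12 ≡ 1, so inverse 12.
N/8 = 5005; 5005 ≡ 5 (mod 8); 5·5 ≡ 1, so inverse 5.
N/11 = 3640; 3640 ≡ 10 (mod 11); 10·10 ≡ 1, so inverse 10.
N/7 = 5720; 5720 ≡ 1 (mod 7), inverse 1.
N/5 = 8008; 8008 ≡ 3 (mod 5); 3·2 ≡ 1, so inverse 2.
k ≡ 10·3080·12 + 7·5005·5 + 2·3640·10 + 5·5720·1 + 0·8008·2 = 646175.
646175 mod 40040 = 5535.

5535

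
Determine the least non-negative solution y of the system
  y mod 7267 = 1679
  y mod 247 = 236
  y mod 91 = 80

Combine the congruences pairwise.
gcd(7267, 247) = 13 and 13 | (236 − 1679), so the pair is consistent; merging gives y ≡ 125218 (mod 138073), where 138073 = lcm(7267, 247).
gcd(138073, 91) = 13 and 13 | (80 − 125218), so the pair is consistent; merging gives y ≡ 539437 (mod 966511), where 966511 = lcm(138073, 91).
The solution is unique modulo lcm(7267, 247, 91) = 966511.

539437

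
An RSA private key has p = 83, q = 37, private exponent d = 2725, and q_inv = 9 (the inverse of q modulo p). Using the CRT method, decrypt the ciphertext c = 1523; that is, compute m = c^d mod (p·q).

783

d_p = d mod (p−1) = 2725 mod 82 = 19; d_q = d mod (q−1) = 25.
m₁ = c^(d_p) mod p: c ≡ 29 (mod 83), and 29^19 mod 83 = 36.
m₂ = c^(d_q) mod q: c ≡ 6 (mod 37), and 6^25 mod 37 = 6.
h = q_inv·(m₁ − m₂) mod p = 9·(36 − 6) mod 83 = 21.
m = m₂ + h·q = 6 + 21·37 = 783.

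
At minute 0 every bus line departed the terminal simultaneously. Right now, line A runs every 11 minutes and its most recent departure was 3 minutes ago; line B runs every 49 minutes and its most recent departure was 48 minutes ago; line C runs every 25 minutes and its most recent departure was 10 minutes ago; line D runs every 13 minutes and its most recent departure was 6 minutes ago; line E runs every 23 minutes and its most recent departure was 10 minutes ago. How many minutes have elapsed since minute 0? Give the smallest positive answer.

2722635

Combine the congruences pairwise.
From t ≡ 3 (mod 11) write t = 3 + 11s. Substituting into t ≡ 48 (mod 49) gives 11s ≡ 45 (mod 49), and since 11⁻¹ ≡ 9 (mod 49), s ≡ 13. Hence t ≡ 3 + 11·13 = 146 (mod 539).
From t ≡ 146 (mod 539) write t = 146 + 539s. Substituting into t ≡ 10 (mod 25) gives 539s ≡ 14 (mod 25), and since 14⁻¹ ≡ 9 (mod 25), s ≡ 1. Hence t ≡ 146 + 539·1 = 685 (mod 13475).
From t ≡ 685 (mod 13475) write t = 685 + 13475s. Substituting into t ≡ 6 (mod 13) gives 13475s ≡ 10 (mod 13), and since 7⁻¹ ≡ 2 (mod 13), s ≡ 7. Hence t ≡ 685 + 13475·7 = 95010 (mod 175175).
From t ≡ 95010 (mod 175175) write t = 95010 + 175175s. Substituting into t ≡ 10 (mod 23) gives 175175s ≡ 13 (mod 23), and since 7⁻¹ ≡ 10 (mod 23), s ≡ 15. Hence t ≡ 95010 + 175175·15 = 2722635 (mod 4029025).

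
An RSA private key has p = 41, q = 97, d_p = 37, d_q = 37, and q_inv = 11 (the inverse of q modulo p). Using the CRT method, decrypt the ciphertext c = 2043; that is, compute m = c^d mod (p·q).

1752

m₁ = c^(d_p) mod p: c ≡ 34 (mod 41), and 34^37 mod 41 = 30.
m₂ = c^(d_q) mod q: c ≡ 6 (mod 97), and 6^37 mod 97 = 6.
h = q_inv·(m₁ − m₂) mod p = 11·(30 − 6) mod 41 = 18.
m = m₂ + h·q = 6 + 18·97 = 1752.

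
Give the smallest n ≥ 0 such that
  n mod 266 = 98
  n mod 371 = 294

Combine the congruences pairwise.
gcd(266, 371) = 7 and 7 | (294 − 98), so the pair is consistent; merging gives n ≡ 9940 (mod 14098), where 14098 = lcm(266, 371).
The solution is unique modulo lcm(266, 371) = 14098.

9940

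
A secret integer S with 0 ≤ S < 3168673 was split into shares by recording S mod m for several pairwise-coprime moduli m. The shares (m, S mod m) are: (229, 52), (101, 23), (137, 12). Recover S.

3092239

The moduli are pairwise coprime; N = 229·101·137 = 3168673.
N/229 = 13837; 13837 ≡ 97 (mod 229); 97·85 ≡ 1, so inverse 85.
N/101 = 31373; 31373 ≡ 63 (mod 101); 63·93 ≡ 1, so inverse 93.
N/137 = 23129; 23129 ≡ 113 (mod 137); 113·97 ≡ 1, so inverse 97.
S ≡ 52·13837·85 + 23·31373·93 + 12·23129·97 = 155188543.
155188543 mod 3168673 = 3092239.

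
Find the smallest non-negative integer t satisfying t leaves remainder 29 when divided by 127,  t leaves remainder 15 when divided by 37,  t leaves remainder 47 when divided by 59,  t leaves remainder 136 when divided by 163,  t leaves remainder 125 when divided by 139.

The moduli are pairwise coprime; N = 127·37·59·163·139 = 6281449337.
N/127 = 49460231; 49460231 ≡ 81 (mod 127); 81·69 ≡ 1, so inverse 69.
N/37 = 169768901; 169768901 ≡ 25 (mod 37); 25·3 ≡ 1, so inverse 3.
N/59 = 106465243; 106465243 ≡ 38 (mod 59); 38·14 ≡ 1, so inverse 14.
N/163 = 38536499; 38536499 ≡ 39 (mod 163); 39·46 ≡ 1, so inverse 46.
N/139 = 45190283; 45190283 ≡ 132 (mod 139); 132·119 ≡ 1, so inverse 119.
t ≡ 29·49460231·69 + 15·169768901·3 + 47·106465243·14 + 136·38536499·46 + 125·45190283·119 = 1089953450039.
1089953450039 mod 6281449337 = 3262714738.

3262714738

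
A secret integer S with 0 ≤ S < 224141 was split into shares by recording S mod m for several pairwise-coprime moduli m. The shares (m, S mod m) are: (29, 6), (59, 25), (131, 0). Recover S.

9170

From S ≡ 6 (mod 29) write S = 6 + 29t. Substituting into S ≡ 25 (mod 59) gives 29t ≡ 19 (mod 59), and since 29⁻¹ ≡ 57 (mod 59), t ≡ 21. Hence S ≡ 6 + 29·21 = 615 (mod 1711).
From S ≡ 615 (mod 1711) write S = 615 + 1711t. Substituting into S ≡ 0 (mod 131) gives 1711t ≡ 40 (mod 131), and since 8⁻¹ ≡ 82 (mod 131), t ≡ 5. Hence S ≡ 615 + 1711·5 = 9170 (mod 224141).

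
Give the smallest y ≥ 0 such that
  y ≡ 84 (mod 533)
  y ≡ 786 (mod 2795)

31531

gcd(533, 2795) = 13 and 13 | (786 − 84), so the pair is consistent; merging gives y ≡ 31531 (mod 114595), where 114595 = lcm(533, 2795).
The solution is unique modulo lcm(533, 2795) = 114595.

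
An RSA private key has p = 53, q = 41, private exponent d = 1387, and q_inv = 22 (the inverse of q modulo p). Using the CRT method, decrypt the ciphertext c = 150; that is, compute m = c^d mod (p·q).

1561

d_p = d mod (p−1) = 1387 mod 52 = 35; d_q = d mod (q−1) = 27.
m₁ = c^(d_p) mod p: c ≡ 44 (mod 53), and 44^35 mod 53 = 24.
m₂ = c^(d_q) mod q: c ≡ 27 (mod 41), and 27^27 mod 41 = 3.
h = q_inv·(m₁ − m₂) mod p = 22·(24 − 3) mod 53 = 38.
m = m₂ + h·q = 3 + 38·41 = 1561.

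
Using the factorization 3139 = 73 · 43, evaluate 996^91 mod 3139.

Mod 73: 996 ≡ 47; by Fermat, exponent reduces to 91 mod 72 = 19; 47^19 ≡ 45 (mod 73).
Mod 43: 996 ≡ 7; by Fermat, exponent reduces to 91 mod 42 = 7; 7^7 ≡ 7 (mod 43).
Combine by CRT: x ≡ 45 (mod 73), x ≡ 7 (mod 43) ⇒ x ≡ 2673 (mod 3139).

2673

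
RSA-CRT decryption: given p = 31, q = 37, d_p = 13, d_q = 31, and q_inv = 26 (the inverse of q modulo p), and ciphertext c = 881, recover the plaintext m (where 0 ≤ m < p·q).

1003

m₁ = c^(d_p) mod p: c ≡ 13 (mod 31), and 13^13 mod 31 = 11.
m₂ = c^(d_q) mod q: c ≡ 30 (mod 37), and 30^31 mod 37 = 4.
h = q_inv·(m₁ − m₂) mod p = 26·(11 − 4) mod 31 = 27.
m = m₂ + h·q = 4 + 27·37 = 1003.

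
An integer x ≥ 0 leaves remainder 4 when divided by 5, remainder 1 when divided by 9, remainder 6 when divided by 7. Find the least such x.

The moduli are pairwise coprime; N = 5·9·7 = 315.
N/5 = 63; 63 ≡ 3 (mod 5); 3·2 ≡ 1, so inverse 2.
N/9 = 35; 35 ≡ 8 (mod 9); 8·8 ≡ 1, so inverse 8.
N/7 = 45; 45 ≡ 3 (mod 7); 3·5 ≡ 1, so inverse 5.
x ≡ 4·63·2 + 1·35·8 + 6·45·5 = 2134.
2134 mod 315 = 244.

244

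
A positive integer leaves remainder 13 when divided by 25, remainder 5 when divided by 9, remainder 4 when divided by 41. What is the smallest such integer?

Combine the congruences pairwise.
From x ≡ 13 (mod 25) write x = 13 + 25t. Substituting into x ≡ 5 (mod 9) gives 25t ≡ 1 (mod 9), and since 7⁻¹ ≡ 4 (mod 9), t ≡ 4. Hence x ≡ 13 + 25·4 = 113 (mod 225).
From x ≡ 113 (mod 225) write x = 113 + 225t. Substituting into x ≡ 4 (mod 41) gives 225t ≡ 14 (mod 41), and since 20⁻¹ ≡ 39 (mod 41), t ≡ 13. Hence x ≡ 113 + 225·13 = 3038 (mod 9225).

3038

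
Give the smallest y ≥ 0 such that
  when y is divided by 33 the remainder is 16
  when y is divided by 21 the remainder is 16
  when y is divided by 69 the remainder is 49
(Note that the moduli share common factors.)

gcd(33, 21) = 3 and 3 | (16 − 16), so the pair is consistent; merging gives y ≡ 16 (mod 231), where 231 = lcm(33, 21).
gcd(231, 69) = 3 and 3 | (49 − 16), so the pair is consistent; merging gives y ≡ 2326 (mod 5313), where 5313 = lcm(231, 69).
The solution is unique modulo lcm(33, 21, 69) = 5313.

2326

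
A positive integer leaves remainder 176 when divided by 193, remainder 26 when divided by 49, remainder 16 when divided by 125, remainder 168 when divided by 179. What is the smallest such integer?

155293766

The moduli are pairwise coprime; N = 193·49·125·179 = 211600375.
N/193 = 1096375; 1096375 ≡ 135 (mod 193); 135·183 ≡ 1, so inverse 183.
N/49 = 4318375; 4318375 ≡ 5 (mod 49); 5·10 ≡ 1, so inverse 10.
N/125 = 1692803; 1692803 ≡ 53 (mod 125); 53·92 ≡ 1, so inverse 92.
N/179 = 1182125; 1182125 ≡ 9 (mod 179); 9·20 ≡ 1, so inverse 20.
x ≡ 176·1096375·183 + 26·4318375·10 + 16·1692803·92 + 168·1182125·20 = 42898569516.
42898569516 mod 211600375 = 155293766.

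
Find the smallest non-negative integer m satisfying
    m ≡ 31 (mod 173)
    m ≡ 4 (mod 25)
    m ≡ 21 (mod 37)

78054

From m ≡ 31 (mod 173) write m = 31 + 173t. Substituting into m ≡ 4 (mod 25) gives 173t ≡ 23 (mod 25), and since 23⁻¹ ≡ 12 (mod 25), t ≡ 1. Hence m ≡ 31 + 173·1 = 204 (mod 4325).
From m ≡ 204 (mod 4325) write m = 204 + 4325t. Substituting into m ≡ 21 (mod 37) gives 4325t ≡ 2 (mod 37), and since 33⁻¹ ≡ 9 (mod 37), t ≡ 18. Hence m ≡ 204 + 4325·18 = 78054 (mod 160025).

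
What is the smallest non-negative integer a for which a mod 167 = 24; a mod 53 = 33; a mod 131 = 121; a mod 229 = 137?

The moduli are pairwise coprime; N = 167·53·131·229 = 265521149.
N/167 = 1589947; 1589947 ≡ 107 (mod 167); 107·64 ≡ 1, so inverse 64.
N/53 = 5009833; 5009833 ≡ 8 (mod 53); 8·20 ≡ 1, so inverse 20.
N/131 = 2026879; 2026879 ≡ 47 (mod 131); 47·92 ≡ 1, so inverse 92.
N/229 = 1159481; 1159481 ≡ 54 (mod 229); 54·123 ≡ 1, so inverse 123.
a ≡ 24·1589947·64 + 33·5009833·20 + 121·2026879·92 + 137·1159481·123 = 47850279731.
47850279731 mod 265521149 = 56472911.

56472911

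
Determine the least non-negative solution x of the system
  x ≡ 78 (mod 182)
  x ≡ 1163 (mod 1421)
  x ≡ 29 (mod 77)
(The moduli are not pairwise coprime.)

8268

gcd(182, 1421) = 7 and 7 | (1163 − 78), so the pair is consistent; merging gives x ≡ 8268 (mod 36946), where 36946 = lcm(182, 1421).
gcd(36946, 77) = 7 and 7 | (29 − 8268), so the pair is consistent; merging gives x ≡ 8268 (mod 406406), where 406406 = lcm(36946, 77).
The solution is unique modulo lcm(182, 1421, 77) = 406406.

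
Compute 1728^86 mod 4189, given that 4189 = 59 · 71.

2898

Mod 59: 1728 ≡ 17; by Fermat, exponent reduces to 86 mod 58 = 28; 17^28 ≡ 7 (mod 59).
Mod 71: 1728 ≡ 24; by Fermat, exponent reduces to 86 mod 70 = 16; 24^16 ≡ 58 (mod 71).
Combine by CRT: x ≡ 7 (mod 59), x ≡ 58 (mod 71) ⇒ x ≡ 2898 (mod 4189).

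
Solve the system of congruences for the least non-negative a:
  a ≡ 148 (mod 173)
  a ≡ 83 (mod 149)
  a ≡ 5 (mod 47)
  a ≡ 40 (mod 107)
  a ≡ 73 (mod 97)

Combine the congruences pairwise.
From a ≡ 148 (mod 173) write a = 148 + 173t. Substituting into a ≡ 83 (mod 149) gives 173t ≡ 84 (mod 149), and since 24⁻¹ ≡ 118 (mod 149), t ≡ 78. Hence a ≡ 148 + 173·78 = 13642 (mod 25777).
From a ≡ 13642 (mod 25777) write a = 13642 + 25777t. Substituting into a ≡ 5 (mod 47) gives 25777t ≡ 40 (mod 47), and since 21⁻¹ ≡ 9 (mod 47), t ≡ 31. Hence a ≡ 13642 + 25777·31 = 812729 (mod 1211519).
From a ≡ 812729 (mod 1211519) write a = 812729 + 1211519t. Substituting into a ≡ 40 (mod 107) gives 1211519t ≡ 83 (mod 107), and since 65⁻¹ ≡ 28 (mod 107), t ≡ 77. Hence a ≡ 812729 + 1211519·77 = 94099692 (mod 129632533).
From a ≡ 94099692 (mod 129632533) write a = 94099692 + 129632533t. Substituting into a ≡ 73 (mod 97) gives 129632533t ≡ 81 (mod 97), and since 84⁻¹ ≡ 82 (mod 97), t ≡ 46. Hence a ≡ 94099692 + 129632533·46 = 6057196210 (mod 12574355701).

6057196210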